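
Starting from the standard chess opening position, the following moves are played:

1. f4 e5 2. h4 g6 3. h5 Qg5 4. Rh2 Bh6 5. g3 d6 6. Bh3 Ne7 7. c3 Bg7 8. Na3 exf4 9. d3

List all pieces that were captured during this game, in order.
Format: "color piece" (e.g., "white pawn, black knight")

Tracking captures:
  exf4: captured white pawn

white pawn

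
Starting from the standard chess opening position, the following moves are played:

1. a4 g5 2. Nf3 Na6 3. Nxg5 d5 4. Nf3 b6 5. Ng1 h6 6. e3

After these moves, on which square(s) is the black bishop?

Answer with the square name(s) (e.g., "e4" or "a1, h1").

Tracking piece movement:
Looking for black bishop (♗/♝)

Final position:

  a b c d e f g h
  ─────────────────
8│♜ · ♝ ♛ ♚ ♝ ♞ ♜│8
7│♟ · ♟ · ♟ ♟ · ·│7
6│♞ ♟ · · · · · ♟│6
5│· · · ♟ · · · ·│5
4│♙ · · · · · · ·│4
3│· · · · ♙ · · ·│3
2│· ♙ ♙ ♙ · ♙ ♙ ♙│2
1│♖ ♘ ♗ ♕ ♔ ♗ ♘ ♖│1
  ─────────────────
  a b c d e f g h


c8, f8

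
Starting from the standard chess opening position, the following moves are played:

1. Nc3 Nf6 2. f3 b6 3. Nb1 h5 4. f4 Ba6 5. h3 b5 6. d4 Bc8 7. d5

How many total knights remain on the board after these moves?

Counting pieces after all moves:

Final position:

  a b c d e f g h
  ─────────────────
8│♜ ♞ ♝ ♛ ♚ ♝ · ♜│8
7│♟ · ♟ ♟ ♟ ♟ ♟ ·│7
6│· · · · · ♞ · ·│6
5│· ♟ · ♙ · · · ♟│5
4│· · · · · ♙ · ·│4
3│· · · · · · · ♙│3
2│♙ ♙ ♙ · ♙ · ♙ ·│2
1│♖ ♘ ♗ ♕ ♔ ♗ ♘ ♖│1
  ─────────────────
  a b c d e f g h


4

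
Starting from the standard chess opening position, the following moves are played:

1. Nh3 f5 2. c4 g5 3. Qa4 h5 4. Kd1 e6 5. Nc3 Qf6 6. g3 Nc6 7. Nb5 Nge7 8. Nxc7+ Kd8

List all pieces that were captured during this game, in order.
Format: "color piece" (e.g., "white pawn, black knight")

Tracking captures:
  Nxc7+: captured black pawn

black pawn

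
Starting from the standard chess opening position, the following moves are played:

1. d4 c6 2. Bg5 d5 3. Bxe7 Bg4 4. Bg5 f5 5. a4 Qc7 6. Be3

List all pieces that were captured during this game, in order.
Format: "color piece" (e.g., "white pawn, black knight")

Tracking captures:
  Bxe7: captured black pawn

black pawn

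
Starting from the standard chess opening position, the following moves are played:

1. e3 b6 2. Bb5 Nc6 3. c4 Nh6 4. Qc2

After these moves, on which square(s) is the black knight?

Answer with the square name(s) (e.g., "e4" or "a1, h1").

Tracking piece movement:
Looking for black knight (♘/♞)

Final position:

  a b c d e f g h
  ─────────────────
8│♜ · ♝ ♛ ♚ ♝ · ♜│8
7│♟ · ♟ ♟ ♟ ♟ ♟ ♟│7
6│· ♟ ♞ · · · · ♞│6
5│· ♗ · · · · · ·│5
4│· · ♙ · · · · ·│4
3│· · · · ♙ · · ·│3
2│♙ ♙ ♕ ♙ · ♙ ♙ ♙│2
1│♖ ♘ ♗ · ♔ · ♘ ♖│1
  ─────────────────
  a b c d e f g h


c6, h6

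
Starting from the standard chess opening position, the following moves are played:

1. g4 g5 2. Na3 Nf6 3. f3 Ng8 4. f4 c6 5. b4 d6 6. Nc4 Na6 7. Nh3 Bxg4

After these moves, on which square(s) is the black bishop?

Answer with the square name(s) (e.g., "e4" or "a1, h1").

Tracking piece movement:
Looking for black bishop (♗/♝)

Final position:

  a b c d e f g h
  ─────────────────
8│♜ · · ♛ ♚ ♝ ♞ ♜│8
7│♟ ♟ · · ♟ ♟ · ♟│7
6│♞ · ♟ ♟ · · · ·│6
5│· · · · · · ♟ ·│5
4│· ♙ ♘ · · ♙ ♝ ·│4
3│· · · · · · · ♘│3
2│♙ · ♙ ♙ ♙ · · ♙│2
1│♖ · ♗ ♕ ♔ ♗ · ♖│1
  ─────────────────
  a b c d e f g h


f8, g4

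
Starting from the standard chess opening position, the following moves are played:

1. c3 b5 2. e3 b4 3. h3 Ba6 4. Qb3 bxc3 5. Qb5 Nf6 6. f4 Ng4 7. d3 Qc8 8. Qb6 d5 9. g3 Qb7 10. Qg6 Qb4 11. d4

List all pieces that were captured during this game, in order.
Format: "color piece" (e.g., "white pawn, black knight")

Tracking captures:
  bxc3: captured white pawn

white pawn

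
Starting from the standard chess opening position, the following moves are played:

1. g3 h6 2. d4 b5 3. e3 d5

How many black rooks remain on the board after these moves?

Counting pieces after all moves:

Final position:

  a b c d e f g h
  ─────────────────
8│♜ ♞ ♝ ♛ ♚ ♝ ♞ ♜│8
7│♟ · ♟ · ♟ ♟ ♟ ·│7
6│· · · · · · · ♟│6
5│· ♟ · ♟ · · · ·│5
4│· · · ♙ · · · ·│4
3│· · · · ♙ · ♙ ·│3
2│♙ ♙ ♙ · · ♙ · ♙│2
1│♖ ♘ ♗ ♕ ♔ ♗ ♘ ♖│1
  ─────────────────
  a b c d e f g h


2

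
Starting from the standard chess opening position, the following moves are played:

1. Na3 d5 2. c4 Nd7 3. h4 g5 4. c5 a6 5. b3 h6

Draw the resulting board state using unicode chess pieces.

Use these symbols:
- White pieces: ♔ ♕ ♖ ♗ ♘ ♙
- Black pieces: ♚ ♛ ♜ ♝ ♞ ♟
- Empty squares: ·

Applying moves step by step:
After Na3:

♜ ♞ ♝ ♛ ♚ ♝ ♞ ♜
♟ ♟ ♟ ♟ ♟ ♟ ♟ ♟
· · · · · · · ·
· · · · · · · ·
· · · · · · · ·
♘ · · · · · · ·
♙ ♙ ♙ ♙ ♙ ♙ ♙ ♙
♖ · ♗ ♕ ♔ ♗ ♘ ♖


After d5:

♜ ♞ ♝ ♛ ♚ ♝ ♞ ♜
♟ ♟ ♟ · ♟ ♟ ♟ ♟
· · · · · · · ·
· · · ♟ · · · ·
· · · · · · · ·
♘ · · · · · · ·
♙ ♙ ♙ ♙ ♙ ♙ ♙ ♙
♖ · ♗ ♕ ♔ ♗ ♘ ♖


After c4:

♜ ♞ ♝ ♛ ♚ ♝ ♞ ♜
♟ ♟ ♟ · ♟ ♟ ♟ ♟
· · · · · · · ·
· · · ♟ · · · ·
· · ♙ · · · · ·
♘ · · · · · · ·
♙ ♙ · ♙ ♙ ♙ ♙ ♙
♖ · ♗ ♕ ♔ ♗ ♘ ♖


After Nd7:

♜ · ♝ ♛ ♚ ♝ ♞ ♜
♟ ♟ ♟ ♞ ♟ ♟ ♟ ♟
· · · · · · · ·
· · · ♟ · · · ·
· · ♙ · · · · ·
♘ · · · · · · ·
♙ ♙ · ♙ ♙ ♙ ♙ ♙
♖ · ♗ ♕ ♔ ♗ ♘ ♖


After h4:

♜ · ♝ ♛ ♚ ♝ ♞ ♜
♟ ♟ ♟ ♞ ♟ ♟ ♟ ♟
· · · · · · · ·
· · · ♟ · · · ·
· · ♙ · · · · ♙
♘ · · · · · · ·
♙ ♙ · ♙ ♙ ♙ ♙ ·
♖ · ♗ ♕ ♔ ♗ ♘ ♖


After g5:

♜ · ♝ ♛ ♚ ♝ ♞ ♜
♟ ♟ ♟ ♞ ♟ ♟ · ♟
· · · · · · · ·
· · · ♟ · · ♟ ·
· · ♙ · · · · ♙
♘ · · · · · · ·
♙ ♙ · ♙ ♙ ♙ ♙ ·
♖ · ♗ ♕ ♔ ♗ ♘ ♖


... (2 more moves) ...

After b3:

♜ · ♝ ♛ ♚ ♝ ♞ ♜
· ♟ ♟ ♞ ♟ ♟ · ♟
♟ · · · · · · ·
· · ♙ ♟ · · ♟ ·
· · · · · · · ♙
♘ ♙ · · · · · ·
♙ · · ♙ ♙ ♙ ♙ ·
♖ · ♗ ♕ ♔ ♗ ♘ ♖


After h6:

♜ · ♝ ♛ ♚ ♝ ♞ ♜
· ♟ ♟ ♞ ♟ ♟ · ·
♟ · · · · · · ♟
· · ♙ ♟ · · ♟ ·
· · · · · · · ♙
♘ ♙ · · · · · ·
♙ · · ♙ ♙ ♙ ♙ ·
♖ · ♗ ♕ ♔ ♗ ♘ ♖



  a b c d e f g h
  ─────────────────
8│♜ · ♝ ♛ ♚ ♝ ♞ ♜│8
7│· ♟ ♟ ♞ ♟ ♟ · ·│7
6│♟ · · · · · · ♟│6
5│· · ♙ ♟ · · ♟ ·│5
4│· · · · · · · ♙│4
3│♘ ♙ · · · · · ·│3
2│♙ · · ♙ ♙ ♙ ♙ ·│2
1│♖ · ♗ ♕ ♔ ♗ ♘ ♖│1
  ─────────────────
  a b c d e f g h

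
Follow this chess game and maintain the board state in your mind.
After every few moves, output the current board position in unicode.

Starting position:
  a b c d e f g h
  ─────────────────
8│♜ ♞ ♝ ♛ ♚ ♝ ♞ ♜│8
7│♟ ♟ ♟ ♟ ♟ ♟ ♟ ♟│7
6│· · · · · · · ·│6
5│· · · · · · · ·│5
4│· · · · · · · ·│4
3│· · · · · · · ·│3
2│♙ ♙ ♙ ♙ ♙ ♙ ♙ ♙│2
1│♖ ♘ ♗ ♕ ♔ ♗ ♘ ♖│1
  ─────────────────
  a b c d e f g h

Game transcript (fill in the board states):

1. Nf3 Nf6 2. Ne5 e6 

  a b c d e f g h
  ─────────────────
8│♜ ♞ ♝ ♛ ♚ ♝ · ♜│8
7│♟ ♟ ♟ ♟ · ♟ ♟ ♟│7
6│· · · · ♟ ♞ · ·│6
5│· · · · ♘ · · ·│5
4│· · · · · · · ·│4
3│· · · · · · · ·│3
2│♙ ♙ ♙ ♙ ♙ ♙ ♙ ♙│2
1│♖ ♘ ♗ ♕ ♔ ♗ · ♖│1
  ─────────────────
  a b c d e f g h

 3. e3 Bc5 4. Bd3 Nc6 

  a b c d e f g h
  ─────────────────
8│♜ · ♝ ♛ ♚ · · ♜│8
7│♟ ♟ ♟ ♟ · ♟ ♟ ♟│7
6│· · ♞ · ♟ ♞ · ·│6
5│· · ♝ · ♘ · · ·│5
4│· · · · · · · ·│4
3│· · · ♗ ♙ · · ·│3
2│♙ ♙ ♙ ♙ · ♙ ♙ ♙│2
1│♖ ♘ ♗ ♕ ♔ · · ♖│1
  ─────────────────
  a b c d e f g h

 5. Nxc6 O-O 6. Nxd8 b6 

  a b c d e f g h
  ─────────────────
8│♜ · ♝ ♘ · ♜ ♚ ·│8
7│♟ · ♟ ♟ · ♟ ♟ ♟│7
6│· ♟ · · ♟ ♞ · ·│6
5│· · ♝ · · · · ·│5
4│· · · · · · · ·│4
3│· · · ♗ ♙ · · ·│3
2│♙ ♙ ♙ ♙ · ♙ ♙ ♙│2
1│♖ ♘ ♗ ♕ ♔ · · ♖│1
  ─────────────────
  a b c d e f g h

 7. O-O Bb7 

  a b c d e f g h
  ─────────────────
8│♜ · · ♘ · ♜ ♚ ·│8
7│♟ ♝ ♟ ♟ · ♟ ♟ ♟│7
6│· ♟ · · ♟ ♞ · ·│6
5│· · ♝ · · · · ·│5
4│· · · · · · · ·│4
3│· · · ♗ ♙ · · ·│3
2│♙ ♙ ♙ ♙ · ♙ ♙ ♙│2
1│♖ ♘ ♗ ♕ · ♖ ♔ ·│1
  ─────────────────
  a b c d e f g h


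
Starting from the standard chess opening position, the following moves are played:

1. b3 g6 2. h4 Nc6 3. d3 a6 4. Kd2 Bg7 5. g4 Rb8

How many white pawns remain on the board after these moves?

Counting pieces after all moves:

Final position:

  a b c d e f g h
  ─────────────────
8│· ♜ ♝ ♛ ♚ · ♞ ♜│8
7│· ♟ ♟ ♟ ♟ ♟ ♝ ♟│7
6│♟ · ♞ · · · ♟ ·│6
5│· · · · · · · ·│5
4│· · · · · · ♙ ♙│4
3│· ♙ · ♙ · · · ·│3
2│♙ · ♙ ♔ ♙ ♙ · ·│2
1│♖ ♘ ♗ ♕ · ♗ ♘ ♖│1
  ─────────────────
  a b c d e f g h


8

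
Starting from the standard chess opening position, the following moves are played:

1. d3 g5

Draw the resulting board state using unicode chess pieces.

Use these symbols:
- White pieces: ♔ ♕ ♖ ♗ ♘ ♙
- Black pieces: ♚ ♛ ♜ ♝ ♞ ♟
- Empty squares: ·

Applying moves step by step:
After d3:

♜ ♞ ♝ ♛ ♚ ♝ ♞ ♜
♟ ♟ ♟ ♟ ♟ ♟ ♟ ♟
· · · · · · · ·
· · · · · · · ·
· · · · · · · ·
· · · ♙ · · · ·
♙ ♙ ♙ · ♙ ♙ ♙ ♙
♖ ♘ ♗ ♕ ♔ ♗ ♘ ♖


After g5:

♜ ♞ ♝ ♛ ♚ ♝ ♞ ♜
♟ ♟ ♟ ♟ ♟ ♟ · ♟
· · · · · · · ·
· · · · · · ♟ ·
· · · · · · · ·
· · · ♙ · · · ·
♙ ♙ ♙ · ♙ ♙ ♙ ♙
♖ ♘ ♗ ♕ ♔ ♗ ♘ ♖



  a b c d e f g h
  ─────────────────
8│♜ ♞ ♝ ♛ ♚ ♝ ♞ ♜│8
7│♟ ♟ ♟ ♟ ♟ ♟ · ♟│7
6│· · · · · · · ·│6
5│· · · · · · ♟ ·│5
4│· · · · · · · ·│4
3│· · · ♙ · · · ·│3
2│♙ ♙ ♙ · ♙ ♙ ♙ ♙│2
1│♖ ♘ ♗ ♕ ♔ ♗ ♘ ♖│1
  ─────────────────
  a b c d e f g h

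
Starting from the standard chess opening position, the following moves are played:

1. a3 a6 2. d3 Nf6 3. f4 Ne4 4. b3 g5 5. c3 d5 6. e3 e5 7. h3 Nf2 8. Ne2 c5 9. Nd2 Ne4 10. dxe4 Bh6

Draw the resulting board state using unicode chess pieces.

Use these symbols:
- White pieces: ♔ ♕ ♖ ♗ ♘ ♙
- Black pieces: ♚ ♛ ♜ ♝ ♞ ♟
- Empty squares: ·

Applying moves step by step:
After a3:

♜ ♞ ♝ ♛ ♚ ♝ ♞ ♜
♟ ♟ ♟ ♟ ♟ ♟ ♟ ♟
· · · · · · · ·
· · · · · · · ·
· · · · · · · ·
♙ · · · · · · ·
· ♙ ♙ ♙ ♙ ♙ ♙ ♙
♖ ♘ ♗ ♕ ♔ ♗ ♘ ♖


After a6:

♜ ♞ ♝ ♛ ♚ ♝ ♞ ♜
· ♟ ♟ ♟ ♟ ♟ ♟ ♟
♟ · · · · · · ·
· · · · · · · ·
· · · · · · · ·
♙ · · · · · · ·
· ♙ ♙ ♙ ♙ ♙ ♙ ♙
♖ ♘ ♗ ♕ ♔ ♗ ♘ ♖


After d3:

♜ ♞ ♝ ♛ ♚ ♝ ♞ ♜
· ♟ ♟ ♟ ♟ ♟ ♟ ♟
♟ · · · · · · ·
· · · · · · · ·
· · · · · · · ·
♙ · · ♙ · · · ·
· ♙ ♙ · ♙ ♙ ♙ ♙
♖ ♘ ♗ ♕ ♔ ♗ ♘ ♖


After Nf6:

♜ ♞ ♝ ♛ ♚ ♝ · ♜
· ♟ ♟ ♟ ♟ ♟ ♟ ♟
♟ · · · · ♞ · ·
· · · · · · · ·
· · · · · · · ·
♙ · · ♙ · · · ·
· ♙ ♙ · ♙ ♙ ♙ ♙
♖ ♘ ♗ ♕ ♔ ♗ ♘ ♖


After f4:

♜ ♞ ♝ ♛ ♚ ♝ · ♜
· ♟ ♟ ♟ ♟ ♟ ♟ ♟
♟ · · · · ♞ · ·
· · · · · · · ·
· · · · · ♙ · ·
♙ · · ♙ · · · ·
· ♙ ♙ · ♙ · ♙ ♙
♖ ♘ ♗ ♕ ♔ ♗ ♘ ♖


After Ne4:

♜ ♞ ♝ ♛ ♚ ♝ · ♜
· ♟ ♟ ♟ ♟ ♟ ♟ ♟
♟ · · · · · · ·
· · · · · · · ·
· · · · ♞ ♙ · ·
♙ · · ♙ · · · ·
· ♙ ♙ · ♙ · ♙ ♙
♖ ♘ ♗ ♕ ♔ ♗ ♘ ♖


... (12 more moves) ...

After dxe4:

♜ ♞ ♝ ♛ ♚ ♝ · ♜
· ♟ · · · ♟ · ♟
♟ · · · · · · ·
· · ♟ ♟ ♟ · ♟ ·
· · · · ♙ ♙ · ·
♙ ♙ ♙ · ♙ · · ♙
· · · ♘ ♘ · ♙ ·
♖ · ♗ ♕ ♔ ♗ · ♖


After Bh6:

♜ ♞ ♝ ♛ ♚ · · ♜
· ♟ · · · ♟ · ♟
♟ · · · · · · ♝
· · ♟ ♟ ♟ · ♟ ·
· · · · ♙ ♙ · ·
♙ ♙ ♙ · ♙ · · ♙
· · · ♘ ♘ · ♙ ·
♖ · ♗ ♕ ♔ ♗ · ♖



  a b c d e f g h
  ─────────────────
8│♜ ♞ ♝ ♛ ♚ · · ♜│8
7│· ♟ · · · ♟ · ♟│7
6│♟ · · · · · · ♝│6
5│· · ♟ ♟ ♟ · ♟ ·│5
4│· · · · ♙ ♙ · ·│4
3│♙ ♙ ♙ · ♙ · · ♙│3
2│· · · ♘ ♘ · ♙ ·│2
1│♖ · ♗ ♕ ♔ ♗ · ♖│1
  ─────────────────
  a b c d e f g h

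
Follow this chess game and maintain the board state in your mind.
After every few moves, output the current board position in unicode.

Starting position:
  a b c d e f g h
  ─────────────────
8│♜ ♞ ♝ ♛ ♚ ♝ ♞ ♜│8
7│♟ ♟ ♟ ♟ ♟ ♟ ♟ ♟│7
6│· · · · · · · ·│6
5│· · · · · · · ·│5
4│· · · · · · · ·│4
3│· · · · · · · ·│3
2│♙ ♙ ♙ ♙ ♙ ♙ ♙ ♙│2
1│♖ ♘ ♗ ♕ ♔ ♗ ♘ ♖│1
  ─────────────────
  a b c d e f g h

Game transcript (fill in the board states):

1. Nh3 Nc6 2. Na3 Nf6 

  a b c d e f g h
  ─────────────────
8│♜ · ♝ ♛ ♚ ♝ · ♜│8
7│♟ ♟ ♟ ♟ ♟ ♟ ♟ ♟│7
6│· · ♞ · · ♞ · ·│6
5│· · · · · · · ·│5
4│· · · · · · · ·│4
3│♘ · · · · · · ♘│3
2│♙ ♙ ♙ ♙ ♙ ♙ ♙ ♙│2
1│♖ · ♗ ♕ ♔ ♗ · ♖│1
  ─────────────────
  a b c d e f g h

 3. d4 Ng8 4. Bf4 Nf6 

  a b c d e f g h
  ─────────────────
8│♜ · ♝ ♛ ♚ ♝ · ♜│8
7│♟ ♟ ♟ ♟ ♟ ♟ ♟ ♟│7
6│· · ♞ · · ♞ · ·│6
5│· · · · · · · ·│5
4│· · · ♙ · ♗ · ·│4
3│♘ · · · · · · ♘│3
2│♙ ♙ ♙ · ♙ ♙ ♙ ♙│2
1│♖ · · ♕ ♔ ♗ · ♖│1
  ─────────────────
  a b c d e f g h

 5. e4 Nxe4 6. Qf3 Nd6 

  a b c d e f g h
  ─────────────────
8│♜ · ♝ ♛ ♚ ♝ · ♜│8
7│♟ ♟ ♟ ♟ ♟ ♟ ♟ ♟│7
6│· · ♞ ♞ · · · ·│6
5│· · · · · · · ·│5
4│· · · ♙ · ♗ · ·│4
3│♘ · · · · ♕ · ♘│3
2│♙ ♙ ♙ · · ♙ ♙ ♙│2
1│♖ · · · ♔ ♗ · ♖│1
  ─────────────────
  a b c d e f g h

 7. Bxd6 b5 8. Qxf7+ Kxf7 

  a b c d e f g h
  ─────────────────
8│♜ · ♝ ♛ · ♝ · ♜│8
7│♟ · ♟ ♟ ♟ ♚ ♟ ♟│7
6│· · ♞ ♗ · · · ·│6
5│· ♟ · · · · · ·│5
4│· · · ♙ · · · ·│4
3│♘ · · · · · · ♘│3
2│♙ ♙ ♙ · · ♙ ♙ ♙│2
1│♖ · · · ♔ ♗ · ♖│1
  ─────────────────
  a b c d e f g h



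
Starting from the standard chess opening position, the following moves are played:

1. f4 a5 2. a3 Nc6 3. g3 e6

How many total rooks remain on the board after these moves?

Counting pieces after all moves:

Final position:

  a b c d e f g h
  ─────────────────
8│♜ · ♝ ♛ ♚ ♝ ♞ ♜│8
7│· ♟ ♟ ♟ · ♟ ♟ ♟│7
6│· · ♞ · ♟ · · ·│6
5│♟ · · · · · · ·│5
4│· · · · · ♙ · ·│4
3│♙ · · · · · ♙ ·│3
2│· ♙ ♙ ♙ ♙ · · ♙│2
1│♖ ♘ ♗ ♕ ♔ ♗ ♘ ♖│1
  ─────────────────
  a b c d e f g h


4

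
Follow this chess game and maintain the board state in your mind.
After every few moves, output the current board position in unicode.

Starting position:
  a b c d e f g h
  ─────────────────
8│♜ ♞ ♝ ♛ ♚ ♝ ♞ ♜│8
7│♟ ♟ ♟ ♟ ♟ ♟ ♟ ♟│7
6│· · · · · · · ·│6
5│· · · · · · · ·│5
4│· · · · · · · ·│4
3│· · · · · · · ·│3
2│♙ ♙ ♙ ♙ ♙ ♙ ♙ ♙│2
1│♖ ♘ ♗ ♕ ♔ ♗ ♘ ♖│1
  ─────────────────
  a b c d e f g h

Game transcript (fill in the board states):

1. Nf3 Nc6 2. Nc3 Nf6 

  a b c d e f g h
  ─────────────────
8│♜ · ♝ ♛ ♚ ♝ · ♜│8
7│♟ ♟ ♟ ♟ ♟ ♟ ♟ ♟│7
6│· · ♞ · · ♞ · ·│6
5│· · · · · · · ·│5
4│· · · · · · · ·│4
3│· · ♘ · · ♘ · ·│3
2│♙ ♙ ♙ ♙ ♙ ♙ ♙ ♙│2
1│♖ · ♗ ♕ ♔ ♗ · ♖│1
  ─────────────────
  a b c d e f g h

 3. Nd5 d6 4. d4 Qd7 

  a b c d e f g h
  ─────────────────
8│♜ · ♝ · ♚ ♝ · ♜│8
7│♟ ♟ ♟ ♛ ♟ ♟ ♟ ♟│7
6│· · ♞ ♟ · ♞ · ·│6
5│· · · ♘ · · · ·│5
4│· · · ♙ · · · ·│4
3│· · · · · ♘ · ·│3
2│♙ ♙ ♙ · ♙ ♙ ♙ ♙│2
1│♖ · ♗ ♕ ♔ ♗ · ♖│1
  ─────────────────
  a b c d e f g h

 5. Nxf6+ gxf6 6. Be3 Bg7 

  a b c d e f g h
  ─────────────────
8│♜ · ♝ · ♚ · · ♜│8
7│♟ ♟ ♟ ♛ ♟ ♟ ♝ ♟│7
6│· · ♞ ♟ · ♟ · ·│6
5│· · · · · · · ·│5
4│· · · ♙ · · · ·│4
3│· · · · ♗ ♘ · ·│3
2│♙ ♙ ♙ · ♙ ♙ ♙ ♙│2
1│♖ · · ♕ ♔ ♗ · ♖│1
  ─────────────────
  a b c d e f g h

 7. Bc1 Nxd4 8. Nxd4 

  a b c d e f g h
  ─────────────────
8│♜ · ♝ · ♚ · · ♜│8
7│♟ ♟ ♟ ♛ ♟ ♟ ♝ ♟│7
6│· · · ♟ · ♟ · ·│6
5│· · · · · · · ·│5
4│· · · ♘ · · · ·│4
3│· · · · · · · ·│3
2│♙ ♙ ♙ · ♙ ♙ ♙ ♙│2
1│♖ · ♗ ♕ ♔ ♗ · ♖│1
  ─────────────────
  a b c d e f g h


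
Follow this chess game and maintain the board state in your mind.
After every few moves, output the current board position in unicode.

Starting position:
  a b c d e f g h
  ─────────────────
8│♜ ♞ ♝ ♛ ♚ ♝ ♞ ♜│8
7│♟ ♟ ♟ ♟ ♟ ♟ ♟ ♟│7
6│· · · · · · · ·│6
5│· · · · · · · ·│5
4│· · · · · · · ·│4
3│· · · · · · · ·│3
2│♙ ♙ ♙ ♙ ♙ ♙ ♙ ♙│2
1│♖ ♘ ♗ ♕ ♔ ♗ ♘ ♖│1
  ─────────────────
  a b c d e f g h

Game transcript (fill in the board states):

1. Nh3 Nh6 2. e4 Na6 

  a b c d e f g h
  ─────────────────
8│♜ · ♝ ♛ ♚ ♝ · ♜│8
7│♟ ♟ ♟ ♟ ♟ ♟ ♟ ♟│7
6│♞ · · · · · · ♞│6
5│· · · · · · · ·│5
4│· · · · ♙ · · ·│4
3│· · · · · · · ♘│3
2│♙ ♙ ♙ ♙ · ♙ ♙ ♙│2
1│♖ ♘ ♗ ♕ ♔ ♗ · ♖│1
  ─────────────────
  a b c d e f g h

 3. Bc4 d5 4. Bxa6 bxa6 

  a b c d e f g h
  ─────────────────
8│♜ · ♝ ♛ ♚ ♝ · ♜│8
7│♟ · ♟ · ♟ ♟ ♟ ♟│7
6│♟ · · · · · · ♞│6
5│· · · ♟ · · · ·│5
4│· · · · ♙ · · ·│4
3│· · · · · · · ♘│3
2│♙ ♙ ♙ ♙ · ♙ ♙ ♙│2
1│♖ ♘ ♗ ♕ ♔ · · ♖│1
  ─────────────────
  a b c d e f g h

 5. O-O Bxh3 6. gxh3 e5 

  a b c d e f g h
  ─────────────────
8│♜ · · ♛ ♚ ♝ · ♜│8
7│♟ · ♟ · · ♟ ♟ ♟│7
6│♟ · · · · · · ♞│6
5│· · · ♟ ♟ · · ·│5
4│· · · · ♙ · · ·│4
3│· · · · · · · ♙│3
2│♙ ♙ ♙ ♙ · ♙ · ♙│2
1│♖ ♘ ♗ ♕ · ♖ ♔ ·│1
  ─────────────────
  a b c d e f g h

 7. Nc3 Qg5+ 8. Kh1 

  a b c d e f g h
  ─────────────────
8│♜ · · · ♚ ♝ · ♜│8
7│♟ · ♟ · · ♟ ♟ ♟│7
6│♟ · · · · · · ♞│6
5│· · · ♟ ♟ · ♛ ·│5
4│· · · · ♙ · · ·│4
3│· · ♘ · · · · ♙│3
2│♙ ♙ ♙ ♙ · ♙ · ♙│2
1│♖ · ♗ ♕ · ♖ · ♔│1
  ─────────────────
  a b c d e f g h


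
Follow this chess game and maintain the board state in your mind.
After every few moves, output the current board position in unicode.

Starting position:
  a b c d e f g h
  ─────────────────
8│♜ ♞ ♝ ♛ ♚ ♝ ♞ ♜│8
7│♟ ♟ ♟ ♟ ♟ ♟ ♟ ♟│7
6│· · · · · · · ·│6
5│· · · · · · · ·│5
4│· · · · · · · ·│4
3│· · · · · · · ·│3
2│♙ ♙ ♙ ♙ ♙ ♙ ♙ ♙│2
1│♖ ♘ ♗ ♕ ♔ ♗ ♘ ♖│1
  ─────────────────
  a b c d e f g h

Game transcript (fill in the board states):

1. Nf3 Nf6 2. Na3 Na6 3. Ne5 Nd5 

  a b c d e f g h
  ─────────────────
8│♜ · ♝ ♛ ♚ ♝ · ♜│8
7│♟ ♟ ♟ ♟ ♟ ♟ ♟ ♟│7
6│♞ · · · · · · ·│6
5│· · · ♞ ♘ · · ·│5
4│· · · · · · · ·│4
3│♘ · · · · · · ·│3
2│♙ ♙ ♙ ♙ ♙ ♙ ♙ ♙│2
1│♖ · ♗ ♕ ♔ ♗ · ♖│1
  ─────────────────
  a b c d e f g h

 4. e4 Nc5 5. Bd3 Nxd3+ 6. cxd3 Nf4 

  a b c d e f g h
  ─────────────────
8│♜ · ♝ ♛ ♚ ♝ · ♜│8
7│♟ ♟ ♟ ♟ ♟ ♟ ♟ ♟│7
6│· · · · · · · ·│6
5│· · · · ♘ · · ·│5
4│· · · · ♙ ♞ · ·│4
3│♘ · · ♙ · · · ·│3
2│♙ ♙ · ♙ · ♙ ♙ ♙│2
1│♖ · ♗ ♕ ♔ · · ♖│1
  ─────────────────
  a b c d e f g h

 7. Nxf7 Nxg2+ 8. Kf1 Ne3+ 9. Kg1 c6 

  a b c d e f g h
  ─────────────────
8│♜ · ♝ ♛ ♚ ♝ · ♜│8
7│♟ ♟ · ♟ ♟ ♘ ♟ ♟│7
6│· · ♟ · · · · ·│6
5│· · · · · · · ·│5
4│· · · · ♙ · · ·│4
3│♘ · · ♙ ♞ · · ·│3
2│♙ ♙ · ♙ · ♙ · ♙│2
1│♖ · ♗ ♕ · · ♔ ♖│1
  ─────────────────
  a b c d e f g h

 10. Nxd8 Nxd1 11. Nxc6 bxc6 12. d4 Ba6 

  a b c d e f g h
  ─────────────────
8│♜ · · · ♚ ♝ · ♜│8
7│♟ · · ♟ ♟ · ♟ ♟│7
6│♝ · ♟ · · · · ·│6
5│· · · · · · · ·│5
4│· · · ♙ ♙ · · ·│4
3│♘ · · · · · · ·│3
2│♙ ♙ · ♙ · ♙ · ♙│2
1│♖ · ♗ ♞ · · ♔ ♖│1
  ─────────────────
  a b c d e f g h



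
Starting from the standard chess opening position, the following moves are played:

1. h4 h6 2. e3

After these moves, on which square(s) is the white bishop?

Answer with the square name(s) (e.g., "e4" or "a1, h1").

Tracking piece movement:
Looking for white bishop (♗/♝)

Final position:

  a b c d e f g h
  ─────────────────
8│♜ ♞ ♝ ♛ ♚ ♝ ♞ ♜│8
7│♟ ♟ ♟ ♟ ♟ ♟ ♟ ·│7
6│· · · · · · · ♟│6
5│· · · · · · · ·│5
4│· · · · · · · ♙│4
3│· · · · ♙ · · ·│3
2│♙ ♙ ♙ ♙ · ♙ ♙ ·│2
1│♖ ♘ ♗ ♕ ♔ ♗ ♘ ♖│1
  ─────────────────
  a b c d e f g h


c1, f1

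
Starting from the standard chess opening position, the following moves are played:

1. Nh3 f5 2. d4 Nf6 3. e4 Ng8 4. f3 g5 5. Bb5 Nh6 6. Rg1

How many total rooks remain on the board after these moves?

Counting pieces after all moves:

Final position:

  a b c d e f g h
  ─────────────────
8│♜ ♞ ♝ ♛ ♚ ♝ · ♜│8
7│♟ ♟ ♟ ♟ ♟ · · ♟│7
6│· · · · · · · ♞│6
5│· ♗ · · · ♟ ♟ ·│5
4│· · · ♙ ♙ · · ·│4
3│· · · · · ♙ · ♘│3
2│♙ ♙ ♙ · · · ♙ ♙│2
1│♖ ♘ ♗ ♕ ♔ · ♖ ·│1
  ─────────────────
  a b c d e f g h


4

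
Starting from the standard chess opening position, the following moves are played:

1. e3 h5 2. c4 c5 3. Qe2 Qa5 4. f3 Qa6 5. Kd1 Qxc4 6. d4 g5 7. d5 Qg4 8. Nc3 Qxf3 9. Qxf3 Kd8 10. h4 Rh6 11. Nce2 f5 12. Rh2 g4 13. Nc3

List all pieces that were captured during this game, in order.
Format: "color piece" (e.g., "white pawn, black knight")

Tracking captures:
  Qxc4: captured white pawn
  Qxf3: captured white pawn
  Qxf3: captured black queen

white pawn, white pawn, black queen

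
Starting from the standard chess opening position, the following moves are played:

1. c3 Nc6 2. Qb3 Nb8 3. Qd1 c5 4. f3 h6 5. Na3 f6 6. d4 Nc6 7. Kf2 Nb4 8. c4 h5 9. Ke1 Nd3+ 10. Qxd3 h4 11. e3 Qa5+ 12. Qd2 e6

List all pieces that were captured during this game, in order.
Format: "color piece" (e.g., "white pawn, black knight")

Tracking captures:
  Qxd3: captured black knight

black knight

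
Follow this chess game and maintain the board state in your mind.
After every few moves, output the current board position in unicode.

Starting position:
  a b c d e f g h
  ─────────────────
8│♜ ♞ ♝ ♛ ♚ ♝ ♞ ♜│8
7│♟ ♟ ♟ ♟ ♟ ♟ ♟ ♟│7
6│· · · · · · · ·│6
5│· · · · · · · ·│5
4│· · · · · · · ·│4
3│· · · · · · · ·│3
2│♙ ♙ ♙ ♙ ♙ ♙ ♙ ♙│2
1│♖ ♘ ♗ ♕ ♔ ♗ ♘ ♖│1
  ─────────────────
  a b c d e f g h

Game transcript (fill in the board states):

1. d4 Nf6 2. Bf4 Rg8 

  a b c d e f g h
  ─────────────────
8│♜ ♞ ♝ ♛ ♚ ♝ ♜ ·│8
7│♟ ♟ ♟ ♟ ♟ ♟ ♟ ♟│7
6│· · · · · ♞ · ·│6
5│· · · · · · · ·│5
4│· · · ♙ · ♗ · ·│4
3│· · · · · · · ·│3
2│♙ ♙ ♙ · ♙ ♙ ♙ ♙│2
1│♖ ♘ · ♕ ♔ ♗ ♘ ♖│1
  ─────────────────
  a b c d e f g h

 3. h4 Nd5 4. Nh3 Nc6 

  a b c d e f g h
  ─────────────────
8│♜ · ♝ ♛ ♚ ♝ ♜ ·│8
7│♟ ♟ ♟ ♟ ♟ ♟ ♟ ♟│7
6│· · ♞ · · · · ·│6
5│· · · ♞ · · · ·│5
4│· · · ♙ · ♗ · ♙│4
3│· · · · · · · ♘│3
2│♙ ♙ ♙ · ♙ ♙ ♙ ·│2
1│♖ ♘ · ♕ ♔ ♗ · ♖│1
  ─────────────────
  a b c d e f g h

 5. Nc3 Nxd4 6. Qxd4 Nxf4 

  a b c d e f g h
  ─────────────────
8│♜ · ♝ ♛ ♚ ♝ ♜ ·│8
7│♟ ♟ ♟ ♟ ♟ ♟ ♟ ♟│7
6│· · · · · · · ·│6
5│· · · · · · · ·│5
4│· · · ♕ · ♞ · ♙│4
3│· · ♘ · · · · ♘│3
2│♙ ♙ ♙ · ♙ ♙ ♙ ·│2
1│♖ · · · ♔ ♗ · ♖│1
  ─────────────────
  a b c d e f g h

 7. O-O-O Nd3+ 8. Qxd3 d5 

  a b c d e f g h
  ─────────────────
8│♜ · ♝ ♛ ♚ ♝ ♜ ·│8
7│♟ ♟ ♟ · ♟ ♟ ♟ ♟│7
6│· · · · · · · ·│6
5│· · · ♟ · · · ·│5
4│· · · · · · · ♙│4
3│· · ♘ ♕ · · · ♘│3
2│♙ ♙ ♙ · ♙ ♙ ♙ ·│2
1│· · ♔ ♖ · ♗ · ♖│1
  ─────────────────
  a b c d e f g h

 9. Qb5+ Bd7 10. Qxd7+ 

  a b c d e f g h
  ─────────────────
8│♜ · · ♛ ♚ ♝ ♜ ·│8
7│♟ ♟ ♟ ♕ ♟ ♟ ♟ ♟│7
6│· · · · · · · ·│6
5│· · · ♟ · · · ·│5
4│· · · · · · · ♙│4
3│· · ♘ · · · · ♘│3
2│♙ ♙ ♙ · ♙ ♙ ♙ ·│2
1│· · ♔ ♖ · ♗ · ♖│1
  ─────────────────
  a b c d e f g h


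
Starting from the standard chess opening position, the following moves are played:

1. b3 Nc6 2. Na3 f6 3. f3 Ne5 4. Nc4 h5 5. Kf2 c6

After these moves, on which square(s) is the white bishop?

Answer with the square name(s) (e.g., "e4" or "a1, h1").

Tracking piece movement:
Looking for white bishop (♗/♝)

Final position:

  a b c d e f g h
  ─────────────────
8│♜ · ♝ ♛ ♚ ♝ ♞ ♜│8
7│♟ ♟ · ♟ ♟ · ♟ ·│7
6│· · ♟ · · ♟ · ·│6
5│· · · · ♞ · · ♟│5
4│· · ♘ · · · · ·│4
3│· ♙ · · · ♙ · ·│3
2│♙ · ♙ ♙ ♙ ♔ ♙ ♙│2
1│♖ · ♗ ♕ · ♗ ♘ ♖│1
  ─────────────────
  a b c d e f g h


c1, f1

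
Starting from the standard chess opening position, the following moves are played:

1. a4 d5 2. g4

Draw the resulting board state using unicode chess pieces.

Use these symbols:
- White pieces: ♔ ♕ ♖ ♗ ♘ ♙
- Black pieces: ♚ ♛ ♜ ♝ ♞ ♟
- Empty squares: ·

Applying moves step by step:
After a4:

♜ ♞ ♝ ♛ ♚ ♝ ♞ ♜
♟ ♟ ♟ ♟ ♟ ♟ ♟ ♟
· · · · · · · ·
· · · · · · · ·
♙ · · · · · · ·
· · · · · · · ·
· ♙ ♙ ♙ ♙ ♙ ♙ ♙
♖ ♘ ♗ ♕ ♔ ♗ ♘ ♖


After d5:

♜ ♞ ♝ ♛ ♚ ♝ ♞ ♜
♟ ♟ ♟ · ♟ ♟ ♟ ♟
· · · · · · · ·
· · · ♟ · · · ·
♙ · · · · · · ·
· · · · · · · ·
· ♙ ♙ ♙ ♙ ♙ ♙ ♙
♖ ♘ ♗ ♕ ♔ ♗ ♘ ♖


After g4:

♜ ♞ ♝ ♛ ♚ ♝ ♞ ♜
♟ ♟ ♟ · ♟ ♟ ♟ ♟
· · · · · · · ·
· · · ♟ · · · ·
♙ · · · · · ♙ ·
· · · · · · · ·
· ♙ ♙ ♙ ♙ ♙ · ♙
♖ ♘ ♗ ♕ ♔ ♗ ♘ ♖



  a b c d e f g h
  ─────────────────
8│♜ ♞ ♝ ♛ ♚ ♝ ♞ ♜│8
7│♟ ♟ ♟ · ♟ ♟ ♟ ♟│7
6│· · · · · · · ·│6
5│· · · ♟ · · · ·│5
4│♙ · · · · · ♙ ·│4
3│· · · · · · · ·│3
2│· ♙ ♙ ♙ ♙ ♙ · ♙│2
1│♖ ♘ ♗ ♕ ♔ ♗ ♘ ♖│1
  ─────────────────
  a b c d e f g h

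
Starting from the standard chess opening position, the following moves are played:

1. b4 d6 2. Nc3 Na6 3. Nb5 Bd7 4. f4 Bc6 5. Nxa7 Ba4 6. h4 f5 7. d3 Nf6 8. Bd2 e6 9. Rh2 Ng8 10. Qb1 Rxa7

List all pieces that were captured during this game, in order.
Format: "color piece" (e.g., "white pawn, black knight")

Tracking captures:
  Nxa7: captured black pawn
  Rxa7: captured white knight

black pawn, white knight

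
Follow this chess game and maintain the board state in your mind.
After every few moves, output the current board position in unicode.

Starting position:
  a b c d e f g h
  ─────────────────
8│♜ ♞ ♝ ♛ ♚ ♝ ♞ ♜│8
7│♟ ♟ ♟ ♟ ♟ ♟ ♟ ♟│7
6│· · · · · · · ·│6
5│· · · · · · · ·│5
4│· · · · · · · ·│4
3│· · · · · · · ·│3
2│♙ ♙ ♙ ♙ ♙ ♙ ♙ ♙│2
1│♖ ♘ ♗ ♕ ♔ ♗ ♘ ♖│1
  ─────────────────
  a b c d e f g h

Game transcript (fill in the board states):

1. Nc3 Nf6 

  a b c d e f g h
  ─────────────────
8│♜ ♞ ♝ ♛ ♚ ♝ · ♜│8
7│♟ ♟ ♟ ♟ ♟ ♟ ♟ ♟│7
6│· · · · · ♞ · ·│6
5│· · · · · · · ·│5
4│· · · · · · · ·│4
3│· · ♘ · · · · ·│3
2│♙ ♙ ♙ ♙ ♙ ♙ ♙ ♙│2
1│♖ · ♗ ♕ ♔ ♗ ♘ ♖│1
  ─────────────────
  a b c d e f g h

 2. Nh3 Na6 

  a b c d e f g h
  ─────────────────
8│♜ · ♝ ♛ ♚ ♝ · ♜│8
7│♟ ♟ ♟ ♟ ♟ ♟ ♟ ♟│7
6│♞ · · · · ♞ · ·│6
5│· · · · · · · ·│5
4│· · · · · · · ·│4
3│· · ♘ · · · · ♘│3
2│♙ ♙ ♙ ♙ ♙ ♙ ♙ ♙│2
1│♖ · ♗ ♕ ♔ ♗ · ♖│1
  ─────────────────
  a b c d e f g h

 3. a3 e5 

  a b c d e f g h
  ─────────────────
8│♜ · ♝ ♛ ♚ ♝ · ♜│8
7│♟ ♟ ♟ ♟ · ♟ ♟ ♟│7
6│♞ · · · · ♞ · ·│6
5│· · · · ♟ · · ·│5
4│· · · · · · · ·│4
3│♙ · ♘ · · · · ♘│3
2│· ♙ ♙ ♙ ♙ ♙ ♙ ♙│2
1│♖ · ♗ ♕ ♔ ♗ · ♖│1
  ─────────────────
  a b c d e f g h

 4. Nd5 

  a b c d e f g h
  ─────────────────
8│♜ · ♝ ♛ ♚ ♝ · ♜│8
7│♟ ♟ ♟ ♟ · ♟ ♟ ♟│7
6│♞ · · · · ♞ · ·│6
5│· · · ♘ ♟ · · ·│5
4│· · · · · · · ·│4
3│♙ · · · · · · ♘│3
2│· ♙ ♙ ♙ ♙ ♙ ♙ ♙│2
1│♖ · ♗ ♕ ♔ ♗ · ♖│1
  ─────────────────
  a b c d e f g h


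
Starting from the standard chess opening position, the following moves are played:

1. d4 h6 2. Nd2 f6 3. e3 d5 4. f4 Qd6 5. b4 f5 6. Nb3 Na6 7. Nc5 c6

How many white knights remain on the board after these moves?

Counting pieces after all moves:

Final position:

  a b c d e f g h
  ─────────────────
8│♜ · ♝ · ♚ ♝ ♞ ♜│8
7│♟ ♟ · · ♟ · ♟ ·│7
6│♞ · ♟ ♛ · · · ♟│6
5│· · ♘ ♟ · ♟ · ·│5
4│· ♙ · ♙ · ♙ · ·│4
3│· · · · ♙ · · ·│3
2│♙ · ♙ · · · ♙ ♙│2
1│♖ · ♗ ♕ ♔ ♗ ♘ ♖│1
  ─────────────────
  a b c d e f g h


2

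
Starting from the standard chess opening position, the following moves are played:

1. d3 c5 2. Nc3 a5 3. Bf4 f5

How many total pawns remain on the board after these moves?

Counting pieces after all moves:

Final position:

  a b c d e f g h
  ─────────────────
8│♜ ♞ ♝ ♛ ♚ ♝ ♞ ♜│8
7│· ♟ · ♟ ♟ · ♟ ♟│7
6│· · · · · · · ·│6
5│♟ · ♟ · · ♟ · ·│5
4│· · · · · ♗ · ·│4
3│· · ♘ ♙ · · · ·│3
2│♙ ♙ ♙ · ♙ ♙ ♙ ♙│2
1│♖ · · ♕ ♔ ♗ ♘ ♖│1
  ─────────────────
  a b c d e f g h


16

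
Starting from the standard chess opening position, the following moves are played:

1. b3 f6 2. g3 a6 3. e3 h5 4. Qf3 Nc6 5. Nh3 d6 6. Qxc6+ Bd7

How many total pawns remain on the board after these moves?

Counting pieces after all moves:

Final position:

  a b c d e f g h
  ─────────────────
8│♜ · · ♛ ♚ ♝ ♞ ♜│8
7│· ♟ ♟ ♝ ♟ · ♟ ·│7
6│♟ · ♕ ♟ · ♟ · ·│6
5│· · · · · · · ♟│5
4│· · · · · · · ·│4
3│· ♙ · · ♙ · ♙ ♘│3
2│♙ · ♙ ♙ · ♙ · ♙│2
1│♖ ♘ ♗ · ♔ ♗ · ♖│1
  ─────────────────
  a b c d e f g h


16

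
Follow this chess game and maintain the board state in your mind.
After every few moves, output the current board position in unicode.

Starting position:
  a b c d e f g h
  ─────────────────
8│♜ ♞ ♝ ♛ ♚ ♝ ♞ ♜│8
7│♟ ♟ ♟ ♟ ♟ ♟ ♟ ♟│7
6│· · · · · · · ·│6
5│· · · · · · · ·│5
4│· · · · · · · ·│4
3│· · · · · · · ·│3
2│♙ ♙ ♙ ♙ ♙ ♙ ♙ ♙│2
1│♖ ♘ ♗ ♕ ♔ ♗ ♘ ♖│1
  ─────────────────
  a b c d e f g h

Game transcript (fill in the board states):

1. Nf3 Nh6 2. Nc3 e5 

  a b c d e f g h
  ─────────────────
8│♜ ♞ ♝ ♛ ♚ ♝ · ♜│8
7│♟ ♟ ♟ ♟ · ♟ ♟ ♟│7
6│· · · · · · · ♞│6
5│· · · · ♟ · · ·│5
4│· · · · · · · ·│4
3│· · ♘ · · ♘ · ·│3
2│♙ ♙ ♙ ♙ ♙ ♙ ♙ ♙│2
1│♖ · ♗ ♕ ♔ ♗ · ♖│1
  ─────────────────
  a b c d e f g h

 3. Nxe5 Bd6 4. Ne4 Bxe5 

  a b c d e f g h
  ─────────────────
8│♜ ♞ ♝ ♛ ♚ · · ♜│8
7│♟ ♟ ♟ ♟ · ♟ ♟ ♟│7
6│· · · · · · · ♞│6
5│· · · · ♝ · · ·│5
4│· · · · ♘ · · ·│4
3│· · · · · · · ·│3
2│♙ ♙ ♙ ♙ ♙ ♙ ♙ ♙│2
1│♖ · ♗ ♕ ♔ ♗ · ♖│1
  ─────────────────
  a b c d e f g h

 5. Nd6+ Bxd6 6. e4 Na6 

  a b c d e f g h
  ─────────────────
8│♜ · ♝ ♛ ♚ · · ♜│8
7│♟ ♟ ♟ ♟ · ♟ ♟ ♟│7
6│♞ · · ♝ · · · ♞│6
5│· · · · · · · ·│5
4│· · · · ♙ · · ·│4
3│· · · · · · · ·│3
2│♙ ♙ ♙ ♙ · ♙ ♙ ♙│2
1│♖ · ♗ ♕ ♔ ♗ · ♖│1
  ─────────────────
  a b c d e f g h

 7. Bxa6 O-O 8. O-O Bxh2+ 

  a b c d e f g h
  ─────────────────
8│♜ · ♝ ♛ · ♜ ♚ ·│8
7│♟ ♟ ♟ ♟ · ♟ ♟ ♟│7
6│♗ · · · · · · ♞│6
5│· · · · · · · ·│5
4│· · · · ♙ · · ·│4
3│· · · · · · · ·│3
2│♙ ♙ ♙ ♙ · ♙ ♙ ♝│2
1│♖ · ♗ ♕ · ♖ ♔ ·│1
  ─────────────────
  a b c d e f g h

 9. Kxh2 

  a b c d e f g h
  ─────────────────
8│♜ · ♝ ♛ · ♜ ♚ ·│8
7│♟ ♟ ♟ ♟ · ♟ ♟ ♟│7
6│♗ · · · · · · ♞│6
5│· · · · · · · ·│5
4│· · · · ♙ · · ·│4
3│· · · · · · · ·│3
2│♙ ♙ ♙ ♙ · ♙ ♙ ♔│2
1│♖ · ♗ ♕ · ♖ · ·│1
  ─────────────────
  a b c d e f g h
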